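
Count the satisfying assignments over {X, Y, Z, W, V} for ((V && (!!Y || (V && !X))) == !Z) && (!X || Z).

14

Initial set: {(((V && (!!Y || (V && !X))) == !Z) && (!X || Z))}.
(((V && (!!Y || (V && !X))) == !Z) && (!X || Z)): α-rule — add ((V && (!!Y || (V && !X))) == !Z), (!X || Z).
((V && (!!Y || (V && !X))) == !Z): β-rule — branch into (V && (!!Y || (V && !X))), !Z  //  !(V && (!!Y || (V && !X))), !!Z.
  branch 1 (add (V && (!!Y || (V && !X))), !Z):
    (V && (!!Y || (V && !X))): α-rule — add V, (!!Y || (V && !X)).
    (!X || Z): β-rule — branch into !X  //  Z.
      branch 1.1 (add !X):
        (!!Y || (V && !X)): β-rule — branch into !!Y  //  (V && !X).
          branch 1.1.1 (add !!Y):
            !!Y: drop double negation, giving Y.
            ○ open, literals {V=true, X=false, Y=true, Z=false}.
          branch 1.1.2 (add (V && !X)):
            (V && !X): α-rule — add V, !X.
            ○ open, literals {V=true, X=false, Z=false}.
      branch 1.2 (add Z):
        × closes — contains both Z and !Z.
  branch 2 (add !(V && (!!Y || (V && !X))), !!Z):
    (!X || Z): β-rule — branch into !X  //  Z.
      branch 2.1 (add !X):
        !(V && (!!Y || (V && !X))): β-rule — branch into !V  //  !(!!Y || (V && !X)).
          branch 2.1.1 (add !V):
            ○ open, literals {V=false, X=false, Z=true}.
          branch 2.1.2 (add !(!!Y || (V && !X))):
            !(!!Y || (V && !X)): α-rule — add !!!Y, !(V && !X).
            !!!Y: drop double negation, giving !Y.
            !(V && !X): β-rule — branch into !V  //  !!X.
              branch 2.1.2.1 (add !V):
                ○ open, literals {V=false, X=false, Y=false, Z=true}.
              branch 2.1.2.2 (add !!X):
                × closes — contains both X and !X.
      branch 2.2 (add Z):
        !(V && (!!Y || (V && !X))): β-rule — branch into !V  //  !(!!Y || (V && !X)).
          branch 2.2.1 (add !V):
            ○ open, literals {V=false, Z=true}.
          branch 2.2.2 (add !(!!Y || (V && !X))):
            !(!!Y || (V && !X)): α-rule — add !!!Y, !(V && !X).
            !!!Y: drop double negation, giving !Y.
            !(V && !X): β-rule — branch into !V  //  !!X.
              branch 2.2.2.1 (add !V):
                ○ open, literals {V=false, Y=false, Z=true}.
              branch 2.2.2.2 (add !!X):
                ○ open, literals {X=true, Y=false, Z=true}.
2 branches closed, 7 open.
Each open branch fixes some atoms; the unmentioned ones are free. Counting distinct full assignments: branch {V=true, X=false, Y=true, Z=false} (W) contributes 2 new; branch {V=true, X=false, Z=false} (Y, W) contributes 2 new; branch {V=false, X=false, Z=true} (Y, W) contributes 4 new; branch {V=false, X=false, Y=false, Z=true} (W) contributes 0 new; branch {V=false, Z=true} (X, Y, W) contributes 4 new; branch {V=false, Y=false, Z=true} (X, W) contributes 0 new; branch {X=true, Y=false, Z=true} (W, V) contributes 2 new. Total: 14.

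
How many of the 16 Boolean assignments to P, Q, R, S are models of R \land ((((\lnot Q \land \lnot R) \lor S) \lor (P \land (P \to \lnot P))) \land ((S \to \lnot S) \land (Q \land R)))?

Initial set: {(R \land ((((\lnot Q \land \lnot R) \lor S) \lor (P \land (P \to \lnot P))) \land ((S \to \lnot S) \land (Q \land R))))}.
(R \land ((((\lnot Q \land \lnot R) \lor S) \lor (P \land (P \to \lnot P))) \land ((S \to \lnot S) \land (Q \land R)))): α-rule — add R, ((((\lnot Q \land \lnot R) \lor S) \lor (P \land (P \to \lnot P))) \land ((S \to \lnot S) \land (Q \land R))).
((((\lnot Q \land \lnot R) \lor S) \lor (P \land (P \to \lnot P))) \land ((S \to \lnot S) \land (Q \land R))): α-rule — add (((\lnot Q \land \lnot R) \lor S) \lor (P \land (P \to \lnot P))), ((S \to \lnot S) \land (Q \land R)).
((S \to \lnot S) \land (Q \land R)): α-rule — add (S \to \lnot S), (Q \land R).
(Q \land R): α-rule — add Q, R.
(((\lnot Q \land \lnot R) \lor S) \lor (P \land (P \to \lnot P))): β-rule — branch into ((\lnot Q \land \lnot R) \lor S)  //  (P \land (P \to \lnot P)).
  branch 1 (add ((\lnot Q \land \lnot R) \lor S)):
    (S \to \lnot S): β-rule — branch into \lnot S  //  \lnot S.
      branch 1.1 (add \lnot S):
        ((\lnot Q \land \lnot R) \lor S): β-rule — branch into (\lnot Q \land \lnot R)  //  S.
          branch 1.1.1 (add (\lnot Q \land \lnot R)):
            (\lnot Q \land \lnot R): α-rule — add \lnot Q, \lnot R.
            × closes — contains both Q and \lnot Q.
          branch 1.1.2 (add S):
            × closes — contains both S and \lnot S.
      branch 1.2 (add \lnot S):
        ((\lnot Q \land \lnot R) \lor S): β-rule — branch into (\lnot Q \land \lnot R)  //  S.
          branch 1.2.1 (add (\lnot Q \land \lnot R)):
            (\lnot Q \land \lnot R): α-rule — add \lnot Q, \lnot R.
            × closes — contains both Q and \lnot Q.
          branch 1.2.2 (add S):
            × closes — contains both S and \lnot S.
  branch 2 (add (P \land (P \to \lnot P))):
    (P \land (P \to \lnot P)): α-rule — add P, (P \to \lnot P).
    (S \to \lnot S): β-rule — branch into \lnot S  //  \lnot S.
      branch 2.1 (add \lnot S):
        (P \to \lnot P): β-rule — branch into \lnot P  //  \lnot P.
          branch 2.1.1 (add \lnot P):
            × closes — contains both P and \lnot P.
          branch 2.1.2 (add \lnot P):
            × closes — contains both P and \lnot P.
      branch 2.2 (add \lnot S):
        (P \to \lnot P): β-rule — branch into \lnot P  //  \lnot P.
          branch 2.2.1 (add \lnot P):
            × closes — contains both P and \lnot P.
          branch 2.2.2 (add \lnot P):
            × closes — contains both P and \lnot P.
All 8 branches close.
No open branches: the formula has 0 satisfying assignments.

0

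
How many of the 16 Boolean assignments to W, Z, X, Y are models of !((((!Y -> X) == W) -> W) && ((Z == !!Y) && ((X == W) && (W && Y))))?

Initial set: {T !((((!Y -> X) == W) -> W) && ((Z == !!Y) && ((X == W) && (W && Y))))}.
T !((((!Y -> X) == W) -> W) && ((Z == !!Y) && ((X == W) && (W && Y)))): β-rule — branch into F (((!Y -> X) == W) -> W)  //  F ((Z == !!Y) && ((X == W) && (W && Y))).
  branch 1 (add F (((!Y -> X) == W) -> W)):
    F (((!Y -> X) == W) -> W): α-rule — add T ((!Y -> X) == W), F W.
    T ((!Y -> X) == W): β-rule — branch into T (!Y -> X), T W  //  F (!Y -> X), F W.
      branch 1.1 (add T (!Y -> X), T W):
        × closes — contains both W and !W.
      branch 1.2 (add F (!Y -> X), F W):
        F (!Y -> X): α-rule — add T !Y, F X.
        ○ open, literals {W=F, X=F, Y=F}.
  branch 2 (add F ((Z == !!Y) && ((X == W) && (W && Y)))):
    F ((Z == !!Y) && ((X == W) && (W && Y))): β-rule — branch into F (Z == !!Y)  //  F ((X == W) && (W && Y)).
      branch 2.1 (add F (Z == !!Y)):
        F (Z == !!Y): β-rule — branch into T Z, F !!Y  //  F Z, T !!Y.
          branch 2.1.1 (add T Z, F !!Y):
            F !!Y: drop double negation, giving F Y.
            ○ open, literals {Y=F, Z=T}.
          branch 2.1.2 (add F Z, T !!Y):
            T !!Y: drop double negation, giving T Y.
            ○ open, literals {Y=T, Z=F}.
      branch 2.2 (add F ((X == W) && (W && Y))):
        F ((X == W) && (W && Y)): β-rule — branch into F (X == W)  //  F (W && Y).
          branch 2.2.1 (add F (X == W)):
            F (X == W): β-rule — branch into T X, F W  //  F X, T W.
              branch 2.2.1.1 (add T X, F W):
                ○ open, literals {W=F, X=T}.
              branch 2.2.1.2 (add F X, T W):
                ○ open, literals {W=T, X=F}.
          branch 2.2.2 (add F (W && Y)):
            F (W && Y): β-rule — branch into F W  //  F Y.
              branch 2.2.2.1 (add F W):
                ○ open, literals {W=F}.
              branch 2.2.2.2 (add F Y):
                ○ open, literals {Y=F}.
1 branch closed, 7 open.
Each open branch fixes some atoms; the unmentioned ones are free. Counting distinct full assignments: branch {W=F, X=F, Y=F} (Z) contributes 2 new; branch {Y=F, Z=T} (W, X) contributes 3 new; branch {Y=T, Z=F} (W, X) contributes 4 new; branch {W=F, X=T} (Z, Y) contributes 2 new; branch {W=T, X=F} (Z, Y) contributes 2 new; branch {W=F} (Z, X, Y) contributes 1 new; branch {Y=F} (W, Z, X) contributes 1 new. Total: 15.

15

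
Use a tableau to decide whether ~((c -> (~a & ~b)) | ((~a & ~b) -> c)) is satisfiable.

Unsatisfiable

Initial set: {~((c -> (~a & ~b)) | ((~a & ~b) -> c))}.
~((c -> (~a & ~b)) | ((~a & ~b) -> c)): α-rule — add ~(c -> (~a & ~b)), ~((~a & ~b) -> c).
~(c -> (~a & ~b)): α-rule — add c, ~(~a & ~b).
~((~a & ~b) -> c): α-rule — add (~a & ~b), ~c.
× closes — contains both c and ~c.
All 1 branch closes.
Every branch closed; the formula is unsatisfiable.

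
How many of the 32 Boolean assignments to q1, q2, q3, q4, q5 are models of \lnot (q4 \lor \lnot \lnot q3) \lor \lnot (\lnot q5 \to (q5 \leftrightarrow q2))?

14

Initial set: {(\lnot (q4 \lor \lnot \lnot q3) \lor \lnot (\lnot q5 \to (q5 \leftrightarrow q2)))}.
(\lnot (q4 \lor \lnot \lnot q3) \lor \lnot (\lnot q5 \to (q5 \leftrightarrow q2))): β-rule — branch into \lnot (q4 \lor \lnot \lnot q3)  //  \lnot (\lnot q5 \to (q5 \leftrightarrow q2)).
  branch 1 (add \lnot (q4 \lor \lnot \lnot q3)):
    \lnot (q4 \lor \lnot \lnot q3): α-rule — add \lnot q4, \lnot \lnot \lnot q3.
    \lnot \lnot \lnot q3: drop double negation, giving \lnot q3.
    ○ open, literals {q3=F, q4=F}.
  branch 2 (add \lnot (\lnot q5 \to (q5 \leftrightarrow q2))):
    \lnot (\lnot q5 \to (q5 \leftrightarrow q2)): α-rule — add \lnot q5, \lnot (q5 \leftrightarrow q2).
    \lnot (q5 \leftrightarrow q2): β-rule — branch into q5, \lnot q2  //  \lnot q5, q2.
      branch 2.1 (add q5, \lnot q2):
        × closes — contains both q5 and \lnot q5.
      branch 2.2 (add \lnot q5, q2):
        ○ open, literals {q2=T, q5=F}.
1 branch closed, 2 open.
Each open branch fixes some atoms; the unmentioned ones are free. Counting distinct full assignments: branch {q3=F, q4=F} (q1, q2, q5) contributes 8 new; branch {q2=T, q5=F} (q1, q3, q4) contributes 6 new. Total: 14.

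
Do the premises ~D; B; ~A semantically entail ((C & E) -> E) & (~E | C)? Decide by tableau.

No

Initial set: {~D; B; ~A; ~(((C & E) -> E) & (~E | C))}.
~(((C & E) -> E) & (~E | C)): β-rule — branch into ~((C & E) -> E)  //  ~(~E | C).
  branch 1 (add ~((C & E) -> E)):
    ~((C & E) -> E): α-rule — add (C & E), ~E.
    (C & E): α-rule — add C, E.
    × closes — contains both E and ~E.
  branch 2 (add ~(~E | C)):
    ~(~E | C): α-rule — add ~~E, ~C.
    ○ open, literals {A=false, B=true, C=false, D=false, E=true}.
1 branch closed, 1 open.
An open branch gives a countermodel: A=false, B=true, C=false, D=false, E=true (unmentioned atoms arbitrary); the premises hold there but the conclusion fails.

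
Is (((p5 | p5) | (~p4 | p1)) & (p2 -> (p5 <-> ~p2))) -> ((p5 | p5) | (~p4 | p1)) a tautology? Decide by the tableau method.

Assume the negation and expand:
Initial set: {~((((p5 | p5) | (~p4 | p1)) & (p2 -> (p5 <-> ~p2))) -> ((p5 | p5) | (~p4 | p1)))}.
~((((p5 | p5) | (~p4 | p1)) & (p2 -> (p5 <-> ~p2))) -> ((p5 | p5) | (~p4 | p1))): α-rule — add (((p5 | p5) | (~p4 | p1)) & (p2 -> (p5 <-> ~p2))), ~((p5 | p5) | (~p4 | p1)).
(((p5 | p5) | (~p4 | p1)) & (p2 -> (p5 <-> ~p2))): α-rule — add ((p5 | p5) | (~p4 | p1)), (p2 -> (p5 <-> ~p2)).
~((p5 | p5) | (~p4 | p1)): α-rule — add ~(p5 | p5), ~(~p4 | p1).
~(p5 | p5): α-rule — add ~p5, ~p5.
~(~p4 | p1): α-rule — add ~~p4, ~p1.
((p5 | p5) | (~p4 | p1)): β-rule — branch into (p5 | p5)  //  (~p4 | p1).
  branch 1 (add (p5 | p5)):
    (p2 -> (p5 <-> ~p2)): β-rule — branch into ~p2  //  (p5 <-> ~p2).
      branch 1.1 (add ~p2):
        (p5 | p5): β-rule — branch into p5  //  p5.
          branch 1.1.1 (add p5):
            × closes — contains both p5 and ~p5.
          branch 1.1.2 (add p5):
            × closes — contains both p5 and ~p5.
      branch 1.2 (add (p5 <-> ~p2)):
        (p5 | p5): β-rule — branch into p5  //  p5.
          branch 1.2.1 (add p5):
            × closes — contains both p5 and ~p5.
          branch 1.2.2 (add p5):
            × closes — contains both p5 and ~p5.
  branch 2 (add (~p4 | p1)):
    (p2 -> (p5 <-> ~p2)): β-rule — branch into ~p2  //  (p5 <-> ~p2).
      branch 2.1 (add ~p2):
        (~p4 | p1): β-rule — branch into ~p4  //  p1.
          branch 2.1.1 (add ~p4):
            × closes — contains both p4 and ~p4.
          branch 2.1.2 (add p1):
            × closes — contains both p1 and ~p1.
      branch 2.2 (add (p5 <-> ~p2)):
        (~p4 | p1): β-rule — branch into ~p4  //  p1.
          branch 2.2.1 (add ~p4):
            × closes — contains both p4 and ~p4.
          branch 2.2.2 (add p1):
            × closes — contains both p1 and ~p1.
All 8 branches close.
Every branch closed, so the negation is unsatisfiable and the formula is valid.

Valid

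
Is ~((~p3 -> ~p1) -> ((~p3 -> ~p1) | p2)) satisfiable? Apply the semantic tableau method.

Initial set: {~((~p3 -> ~p1) -> ((~p3 -> ~p1) | p2))}.
~((~p3 -> ~p1) -> ((~p3 -> ~p1) | p2)): α-rule — add (~p3 -> ~p1), ~((~p3 -> ~p1) | p2).
~((~p3 -> ~p1) | p2): α-rule — add ~(~p3 -> ~p1), ~p2.
~(~p3 -> ~p1): α-rule — add ~p3, ~~p1.
(~p3 -> ~p1): β-rule — branch into ~~p3  //  ~p1.
  branch 1 (add ~~p3):
    × closes — contains both p3 and ~p3.
  branch 2 (add ~p1):
    × closes — contains both p1 and ~p1.
All 2 branches close.
Every branch closed; the formula is unsatisfiable.

Unsatisfiable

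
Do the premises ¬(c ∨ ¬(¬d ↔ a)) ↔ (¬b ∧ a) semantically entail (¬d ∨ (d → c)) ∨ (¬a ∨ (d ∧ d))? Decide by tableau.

Yes

Initial set: {(¬(c ∨ ¬(¬d ↔ a)) ↔ (¬b ∧ a)); ¬((¬d ∨ (d → c)) ∨ (¬a ∨ (d ∧ d)))}.
¬((¬d ∨ (d → c)) ∨ (¬a ∨ (d ∧ d))): α-rule — add ¬(¬d ∨ (d → c)), ¬(¬a ∨ (d ∧ d)).
¬(¬d ∨ (d → c)): α-rule — add ¬¬d, ¬(d → c).
¬(¬a ∨ (d ∧ d)): α-rule — add ¬¬a, ¬(d ∧ d).
¬(d → c): α-rule — add d, ¬c.
(¬(c ∨ ¬(¬d ↔ a)) ↔ (¬b ∧ a)): β-rule — branch into ¬(c ∨ ¬(¬d ↔ a)), (¬b ∧ a)  //  ¬¬(c ∨ ¬(¬d ↔ a)), ¬(¬b ∧ a).
  branch 1 (add ¬(c ∨ ¬(¬d ↔ a)), (¬b ∧ a)):
    ¬(c ∨ ¬(¬d ↔ a)): α-rule — add ¬c, ¬¬(¬d ↔ a).
    (¬b ∧ a): α-rule — add ¬b, a.
    ¬(d ∧ d): β-rule — branch into ¬d  //  ¬d.
      branch 1.1 (add ¬d):
        × closes — contains both d and ¬d.
      branch 1.2 (add ¬d):
        × closes — contains both d and ¬d.
  branch 2 (add ¬¬(c ∨ ¬(¬d ↔ a)), ¬(¬b ∧ a)):
    ¬(d ∧ d): β-rule — branch into ¬d  //  ¬d.
      branch 2.1 (add ¬d):
        × closes — contains both d and ¬d.
      branch 2.2 (add ¬d):
        × closes — contains both d and ¬d.
All 4 branches close.
Every branch closed, so the premises entail the conclusion.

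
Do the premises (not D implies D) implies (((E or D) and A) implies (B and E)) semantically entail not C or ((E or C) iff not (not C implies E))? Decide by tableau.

Initial set: {T ((not D implies D) implies (((E or D) and A) implies (B and E))); F (not C or ((E or C) iff not (not C implies E)))}.
F (not C or ((E or C) iff not (not C implies E))): α-rule — add F not C, F ((E or C) iff not (not C implies E)).
T ((not D implies D) implies (((E or D) and A) implies (B and E))): β-rule — branch into F (not D implies D)  //  T (((E or D) and A) implies (B and E)).
  branch 1 (add F (not D implies D)):
    F (not D implies D): α-rule — add T not D, F D.
    F ((E or C) iff not (not C implies E)): β-rule — branch into T (E or C), F not (not C implies E)  //  F (E or C), T not (not C implies E).
      branch 1.1 (add T (E or C), F not (not C implies E)):
        T (E or C): β-rule — branch into T E  //  T C.
          branch 1.1.1 (add T E):
            F not (not C implies E): β-rule — branch into F not C  //  T E.
              branch 1.1.1.1 (add F not C):
                ○ open, literals {C=T, D=F, E=T}.
              branch 1.1.1.2 (add T E):
                ○ open, literals {C=T, D=F, E=T}.
          branch 1.1.2 (add T C):
            F not (not C implies E): β-rule — branch into F not C  //  T E.
              branch 1.1.2.1 (add F not C):
                ○ open, literals {C=T, D=F}.
              branch 1.1.2.2 (add T E):
                ○ open, literals {C=T, D=F, E=T}.
      branch 1.2 (add F (E or C), T not (not C implies E)):
        F (E or C): α-rule — add F E, F C.
        × closes — contains both C and not C.
  branch 2 (add T (((E or D) and A) implies (B and E))):
    F ((E or C) iff not (not C implies E)): β-rule — branch into T (E or C), F not (not C implies E)  //  F (E or C), T not (not C implies E).
      branch 2.1 (add T (E or C), F not (not C implies E)):
        T (((E or D) and A) implies (B and E)): β-rule — branch into F ((E or D) and A)  //  T (B and E).
          branch 2.1.1 (add F ((E or D) and A)):
            T (E or C): β-rule — branch into T E  //  T C.
              branch 2.1.1.1 (add T E):
                F not (not C implies E): β-rule — branch into F not C  //  T E.
                  branch 2.1.1.1.1 (add F not C):
                    F ((E or D) and A): β-rule — branch into F (E or D)  //  F A.
                      branch 2.1.1.1.1.1 (add F (E or D)):
                        F (E or D): α-rule — add F E, F D.
                        × closes — contains both E and not E.
                      branch 2.1.1.1.1.2 (add F A):
                        ○ open, literals {A=F, C=T, E=T}.
                  branch 2.1.1.1.2 (add T E):
                    F ((E or D) and A): β-rule — branch into F (E or D)  //  F A.
                      branch 2.1.1.1.2.1 (add F (E or D)):
                        F (E or D): α-rule — add F E, F D.
                        × closes — contains both E and not E.
                      branch 2.1.1.1.2.2 (add F A):
                        ○ open, literals {A=F, C=T, E=T}.
              branch 2.1.1.2 (add T C):
                F not (not C implies E): β-rule — branch into F not C  //  T E.
                  branch 2.1.1.2.1 (add F not C):
                    F ((E or D) and A): β-rule — branch into F (E or D)  //  F A.
                      branch 2.1.1.2.1.1 (add F (E or D)):
                        F (E or D): α-rule — add F E, F D.
                        ○ open, literals {C=T, D=F, E=F}.
                      branch 2.1.1.2.1.2 (add F A):
                        ○ open, literals {A=F, C=T}.
                  branch 2.1.1.2.2 (add T E):
                    F ((E or D) and A): β-rule — branch into F (E or D)  //  F A.
                      branch 2.1.1.2.2.1 (add F (E or D)):
                        F (E or D): α-rule — add F E, F D.
                        × closes — contains both E and not E.
                      branch 2.1.1.2.2.2 (add F A):
                        ○ open, literals {A=F, C=T, E=T}.
          branch 2.1.2 (add T (B and E)):
            T (B and E): α-rule — add T B, T E.
            T (E or C): β-rule — branch into T E  //  T C.
              branch 2.1.2.1 (add T E):
                F not (not C implies E): β-rule — branch into F not C  //  T E.
                  branch 2.1.2.1.1 (add F not C):
                    ○ open, literals {B=T, C=T, E=T}.
                  branch 2.1.2.1.2 (add T E):
                    ○ open, literals {B=T, C=T, E=T}.
              branch 2.1.2.2 (add T C):
                F not (not C implies E): β-rule — branch into F not C  //  T E.
                  branch 2.1.2.2.1 (add F not C):
                    ○ open, literals {B=T, C=T, E=T}.
                  branch 2.1.2.2.2 (add T E):
                    ○ open, literals {B=T, C=T, E=T}.
      branch 2.2 (add F (E or C), T not (not C implies E)):
        F (E or C): α-rule — add F E, F C.
        × closes — contains both C and not C.
5 branches closed, 13 open.
An open branch gives a countermodel: C=T, D=F, E=T (unmentioned atoms arbitrary); the premises hold there but the conclusion fails.

No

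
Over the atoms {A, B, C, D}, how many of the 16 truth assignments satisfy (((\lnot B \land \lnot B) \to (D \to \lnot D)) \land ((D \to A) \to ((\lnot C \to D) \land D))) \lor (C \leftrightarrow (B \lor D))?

Initial set: {T ((((\lnot B \land \lnot B) \to (D \to \lnot D)) \land ((D \to A) \to ((\lnot C \to D) \land D))) \lor (C \leftrightarrow (B \lor D)))}.
T ((((\lnot B \land \lnot B) \to (D \to \lnot D)) \land ((D \to A) \to ((\lnot C \to D) \land D))) \lor (C \leftrightarrow (B \lor D))): β-rule — branch into T (((\lnot B \land \lnot B) \to (D \to \lnot D)) \land ((D \to A) \to ((\lnot C \to D) \land D)))  //  T (C \leftrightarrow (B \lor D)).
  branch 1 (add T (((\lnot B \land \lnot B) \to (D \to \lnot D)) \land ((D \to A) \to ((\lnot C \to D) \land D)))):
    T (((\lnot B \land \lnot B) \to (D \to \lnot D)) \land ((D \to A) \to ((\lnot C \to D) \land D))): α-rule — add T ((\lnot B \land \lnot B) \to (D \to \lnot D)), T ((D \to A) \to ((\lnot C \to D) \land D)).
    T ((\lnot B \land \lnot B) \to (D \to \lnot D)): β-rule — branch into F (\lnot B \land \lnot B)  //  T (D \to \lnot D).
      branch 1.1 (add F (\lnot B \land \lnot B)):
        T ((D \to A) \to ((\lnot C \to D) \land D)): β-rule — branch into F (D \to A)  //  T ((\lnot C \to D) \land D).
          branch 1.1.1 (add F (D \to A)):
            F (D \to A): α-rule — add T D, F A.
            F (\lnot B \land \lnot B): β-rule — branch into F \lnot B  //  F \lnot B.
              branch 1.1.1.1 (add F \lnot B):
                ○ open, literals {A=0, B=1, D=1}.
              branch 1.1.1.2 (add F \lnot B):
                ○ open, literals {A=0, B=1, D=1}.
          branch 1.1.2 (add T ((\lnot C \to D) \land D)):
            T ((\lnot C \to D) \land D): α-rule — add T (\lnot C \to D), T D.
            F (\lnot B \land \lnot B): β-rule — branch into F \lnot B  //  F \lnot B.
              branch 1.1.2.1 (add F \lnot B):
                T (\lnot C \to D): β-rule — branch into F \lnot C  //  T D.
                  branch 1.1.2.1.1 (add F \lnot C):
                    ○ open, literals {B=1, C=1, D=1}.
                  branch 1.1.2.1.2 (add T D):
                    ○ open, literals {B=1, D=1}.
              branch 1.1.2.2 (add F \lnot B):
                T (\lnot C \to D): β-rule — branch into F \lnot C  //  T D.
                  branch 1.1.2.2.1 (add F \lnot C):
                    ○ open, literals {B=1, C=1, D=1}.
                  branch 1.1.2.2.2 (add T D):
                    ○ open, literals {B=1, D=1}.
      branch 1.2 (add T (D \to \lnot D)):
        T ((D \to A) \to ((\lnot C \to D) \land D)): β-rule — branch into F (D \to A)  //  T ((\lnot C \to D) \land D).
          branch 1.2.1 (add F (D \to A)):
            F (D \to A): α-rule — add T D, F A.
            T (D \to \lnot D): β-rule — branch into F D  //  T \lnot D.
              branch 1.2.1.1 (add F D):
                × closes — contains both D and \lnot D.
              branch 1.2.1.2 (add T \lnot D):
                × closes — contains both D and \lnot D.
          branch 1.2.2 (add T ((\lnot C \to D) \land D)):
            T ((\lnot C \to D) \land D): α-rule — add T (\lnot C \to D), T D.
            T (D \to \lnot D): β-rule — branch into F D  //  T \lnot D.
              branch 1.2.2.1 (add F D):
                × closes — contains both D and \lnot D.
              branch 1.2.2.2 (add T \lnot D):
                × closes — contains both D and \lnot D.
  branch 2 (add T (C \leftrightarrow (B \lor D))):
    T (C \leftrightarrow (B \lor D)): β-rule — branch into T C, T (B \lor D)  //  F C, F (B \lor D).
      branch 2.1 (add T C, T (B \lor D)):
        T (B \lor D): β-rule — branch into T B  //  T D.
          branch 2.1.1 (add T B):
            ○ open, literals {B=1, C=1}.
          branch 2.1.2 (add T D):
            ○ open, literals {C=1, D=1}.
      branch 2.2 (add F C, F (B \lor D)):
        F (B \lor D): α-rule — add F B, F D.
        ○ open, literals {B=0, C=0, D=0}.
4 branches closed, 9 open.
Each open branch fixes some atoms; the unmentioned ones are free. Counting distinct full assignments: branch {A=0, B=1, D=1} (C) contributes 2 new; branch {A=0, B=1, D=1} (C) contributes 0 new; branch {B=1, C=1, D=1} (A) contributes 1 new; branch {B=1, D=1} (A, C) contributes 1 new; branch {B=1, C=1, D=1} (A) contributes 0 new; branch {B=1, D=1} (A, C) contributes 0 new; branch {B=1, C=1} (A, D) contributes 2 new; branch {C=1, D=1} (A, B) contributes 2 new; branch {B=0, C=0, D=0} (A) contributes 2 new. Total: 10.

10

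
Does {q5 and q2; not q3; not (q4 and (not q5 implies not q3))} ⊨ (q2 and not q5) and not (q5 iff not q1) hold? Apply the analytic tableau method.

No

Initial set: {T (q5 and q2); T not q3; T not (q4 and (not q5 implies not q3)); F ((q2 and not q5) and not (q5 iff not q1))}.
T (q5 and q2): α-rule — add T q5, T q2.
T not (q4 and (not q5 implies not q3)): β-rule — branch into F q4  //  F (not q5 implies not q3).
  branch 1 (add F q4):
    F ((q2 and not q5) and not (q5 iff not q1)): β-rule — branch into F (q2 and not q5)  //  F not (q5 iff not q1).
      branch 1.1 (add F (q2 and not q5)):
        F (q2 and not q5): β-rule — branch into F q2  //  F not q5.
          branch 1.1.1 (add F q2):
            × closes — contains both q2 and not q2.
          branch 1.1.2 (add F not q5):
            ○ open, literals {q2=T, q3=F, q4=F, q5=T}.
      branch 1.2 (add F not (q5 iff not q1)):
        F not (q5 iff not q1): β-rule — branch into T q5, T not q1  //  F q5, F not q1.
          branch 1.2.1 (add T q5, T not q1):
            ○ open, literals {q1=F, q2=T, q3=F, q4=F, q5=T}.
          branch 1.2.2 (add F q5, F not q1):
            × closes — contains both q5 and not q5.
  branch 2 (add F (not q5 implies not q3)):
    F (not q5 implies not q3): α-rule — add T not q5, F not q3.
    × closes — contains both q5 and not q5.
3 branches closed, 2 open.
An open branch gives a countermodel: q2=T, q3=F, q4=F, q5=T (unmentioned atoms arbitrary); the premises hold there but the conclusion fails.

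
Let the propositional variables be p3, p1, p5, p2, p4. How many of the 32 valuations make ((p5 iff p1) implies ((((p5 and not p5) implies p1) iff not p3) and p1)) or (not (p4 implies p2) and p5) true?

21

Initial set: {(((p5 iff p1) implies ((((p5 and not p5) implies p1) iff not p3) and p1)) or (not (p4 implies p2) and p5))}.
(((p5 iff p1) implies ((((p5 and not p5) implies p1) iff not p3) and p1)) or (not (p4 implies p2) and p5)): β-rule — branch into ((p5 iff p1) implies ((((p5 and not p5) implies p1) iff not p3) and p1))  //  (not (p4 implies p2) and p5).
  branch 1 (add ((p5 iff p1) implies ((((p5 and not p5) implies p1) iff not p3) and p1))):
    ((p5 iff p1) implies ((((p5 and not p5) implies p1) iff not p3) and p1)): β-rule — branch into not (p5 iff p1)  //  ((((p5 and not p5) implies p1) iff not p3) and p1).
      branch 1.1 (add not (p5 iff p1)):
        not (p5 iff p1): β-rule — branch into p5, not p1  //  not p5, p1.
          branch 1.1.1 (add p5, not p1):
            ○ open, literals {p1=F, p5=T}.
          branch 1.1.2 (add not p5, p1):
            ○ open, literals {p1=T, p5=F}.
      branch 1.2 (add ((((p5 and not p5) implies p1) iff not p3) and p1)):
        ((((p5 and not p5) implies p1) iff not p3) and p1): α-rule — add (((p5 and not p5) implies p1) iff not p3), p1.
        (((p5 and not p5) implies p1) iff not p3): β-rule — branch into ((p5 and not p5) implies p1), not p3  //  not ((p5 and not p5) implies p1), not not p3.
          branch 1.2.1 (add ((p5 and not p5) implies p1), not p3):
            ((p5 and not p5) implies p1): β-rule — branch into not (p5 and not p5)  //  p1.
              branch 1.2.1.1 (add not (p5 and not p5)):
                not (p5 and not p5): β-rule — branch into not p5  //  not not p5.
                  branch 1.2.1.1.1 (add not p5):
                    ○ open, literals {p1=T, p3=F, p5=F}.
                  branch 1.2.1.1.2 (add not not p5):
                    ○ open, literals {p1=T, p3=F, p5=T}.
              branch 1.2.1.2 (add p1):
                ○ open, literals {p1=T, p3=F}.
          branch 1.2.2 (add not ((p5 and not p5) implies p1), not not p3):
            not ((p5 and not p5) implies p1): α-rule — add (p5 and not p5), not p1.
            × closes — contains both p1 and not p1.
  branch 2 (add (not (p4 implies p2) and p5)):
    (not (p4 implies p2) and p5): α-rule — add not (p4 implies p2), p5.
    not (p4 implies p2): α-rule — add p4, not p2.
    ○ open, literals {p2=F, p4=T, p5=T}.
1 branch closed, 6 open.
Each open branch fixes some atoms; the unmentioned ones are free. Counting distinct full assignments: branch {p1=F, p5=T} (p3, p2, p4) contributes 8 new; branch {p1=T, p5=F} (p3, p2, p4) contributes 8 new; branch {p1=T, p3=F, p5=F} (p2, p4) contributes 0 new; branch {p1=T, p3=F, p5=T} (p2, p4) contributes 4 new; branch {p1=T, p3=F} (p5, p2, p4) contributes 0 new; branch {p2=F, p4=T, p5=T} (p3, p1) contributes 1 new. Total: 21.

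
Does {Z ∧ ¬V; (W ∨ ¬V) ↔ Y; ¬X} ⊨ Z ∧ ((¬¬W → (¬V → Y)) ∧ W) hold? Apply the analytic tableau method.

Initial set: {(Z ∧ ¬V); ((W ∨ ¬V) ↔ Y); ¬X; ¬(Z ∧ ((¬¬W → (¬V → Y)) ∧ W))}.
(Z ∧ ¬V): α-rule — add Z, ¬V.
((W ∨ ¬V) ↔ Y): β-rule — branch into (W ∨ ¬V), Y  //  ¬(W ∨ ¬V), ¬Y.
  branch 1 (add (W ∨ ¬V), Y):
    ¬(Z ∧ ((¬¬W → (¬V → Y)) ∧ W)): β-rule — branch into ¬Z  //  ¬((¬¬W → (¬V → Y)) ∧ W).
      branch 1.1 (add ¬Z):
        × closes — contains both Z and ¬Z.
      branch 1.2 (add ¬((¬¬W → (¬V → Y)) ∧ W)):
        (W ∨ ¬V): β-rule — branch into W  //  ¬V.
          branch 1.2.1 (add W):
            ¬((¬¬W → (¬V → Y)) ∧ W): β-rule — branch into ¬(¬¬W → (¬V → Y))  //  ¬W.
              branch 1.2.1.1 (add ¬(¬¬W → (¬V → Y))):
                ¬(¬¬W → (¬V → Y)): α-rule — add ¬¬W, ¬(¬V → Y).
                ¬¬W: drop double negation, giving W.
                ¬(¬V → Y): α-rule — add ¬V, ¬Y.
                × closes — contains both Y and ¬Y.
              branch 1.2.1.2 (add ¬W):
                × closes — contains both W and ¬W.
          branch 1.2.2 (add ¬V):
            ¬((¬¬W → (¬V → Y)) ∧ W): β-rule — branch into ¬(¬¬W → (¬V → Y))  //  ¬W.
              branch 1.2.2.1 (add ¬(¬¬W → (¬V → Y))):
                ¬(¬¬W → (¬V → Y)): α-rule — add ¬¬W, ¬(¬V → Y).
                ¬¬W: drop double negation, giving W.
                ¬(¬V → Y): α-rule — add ¬V, ¬Y.
                × closes — contains both Y and ¬Y.
              branch 1.2.2.2 (add ¬W):
                ○ open, literals {V=F, W=F, X=F, Y=T, Z=T}.
  branch 2 (add ¬(W ∨ ¬V), ¬Y):
    ¬(W ∨ ¬V): α-rule — add ¬W, ¬¬V.
    × closes — contains both V and ¬V.
5 branches closed, 1 open.
An open branch gives a countermodel: V=F, W=F, X=F, Y=T, Z=T (unmentioned atoms arbitrary); the premises hold there but the conclusion fails.

No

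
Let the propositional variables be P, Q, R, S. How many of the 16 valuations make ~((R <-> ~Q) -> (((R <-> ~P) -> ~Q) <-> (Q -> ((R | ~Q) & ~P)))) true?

2

Initial set: {~((R <-> ~Q) -> (((R <-> ~P) -> ~Q) <-> (Q -> ((R | ~Q) & ~P))))}.
~((R <-> ~Q) -> (((R <-> ~P) -> ~Q) <-> (Q -> ((R | ~Q) & ~P)))): α-rule — add (R <-> ~Q), ~(((R <-> ~P) -> ~Q) <-> (Q -> ((R | ~Q) & ~P))).
(R <-> ~Q): β-rule — branch into R, ~Q  //  ~R, ~~Q.
  branch 1 (add R, ~Q):
    ~(((R <-> ~P) -> ~Q) <-> (Q -> ((R | ~Q) & ~P))): β-rule — branch into ((R <-> ~P) -> ~Q), ~(Q -> ((R | ~Q) & ~P))  //  ~((R <-> ~P) -> ~Q), (Q -> ((R | ~Q) & ~P)).
      branch 1.1 (add ((R <-> ~P) -> ~Q), ~(Q -> ((R | ~Q) & ~P))):
        ~(Q -> ((R | ~Q) & ~P)): α-rule — add Q, ~((R | ~Q) & ~P).
        × closes — contains both Q and ~Q.
      branch 1.2 (add ~((R <-> ~P) -> ~Q), (Q -> ((R | ~Q) & ~P))):
        ~((R <-> ~P) -> ~Q): α-rule — add (R <-> ~P), ~~Q.
        × closes — contains both Q and ~Q.
  branch 2 (add ~R, ~~Q):
    ~(((R <-> ~P) -> ~Q) <-> (Q -> ((R | ~Q) & ~P))): β-rule — branch into ((R <-> ~P) -> ~Q), ~(Q -> ((R | ~Q) & ~P))  //  ~((R <-> ~P) -> ~Q), (Q -> ((R | ~Q) & ~P)).
      branch 2.1 (add ((R <-> ~P) -> ~Q), ~(Q -> ((R | ~Q) & ~P))):
        ~(Q -> ((R | ~Q) & ~P)): α-rule — add Q, ~((R | ~Q) & ~P).
        ((R <-> ~P) -> ~Q): β-rule — branch into ~(R <-> ~P)  //  ~Q.
          branch 2.1.1 (add ~(R <-> ~P)):
            ~((R | ~Q) & ~P): β-rule — branch into ~(R | ~Q)  //  ~~P.
              branch 2.1.1.1 (add ~(R | ~Q)):
                ~(R | ~Q): α-rule — add ~R, ~~Q.
                ~(R <-> ~P): β-rule — branch into R, ~~P  //  ~R, ~P.
                  branch 2.1.1.1.1 (add R, ~~P):
                    × closes — contains both R and ~R.
                  branch 2.1.1.1.2 (add ~R, ~P):
                    ○ open, literals {P=0, Q=1, R=0}.
              branch 2.1.1.2 (add ~~P):
                ~(R <-> ~P): β-rule — branch into R, ~~P  //  ~R, ~P.
                  branch 2.1.1.2.1 (add R, ~~P):
                    × closes — contains both R and ~R.
                  branch 2.1.1.2.2 (add ~R, ~P):
                    × closes — contains both P and ~P.
          branch 2.1.2 (add ~Q):
            × closes — contains both Q and ~Q.
      branch 2.2 (add ~((R <-> ~P) -> ~Q), (Q -> ((R | ~Q) & ~P))):
        ~((R <-> ~P) -> ~Q): α-rule — add (R <-> ~P), ~~Q.
        (Q -> ((R | ~Q) & ~P)): β-rule — branch into ~Q  //  ((R | ~Q) & ~P).
          branch 2.2.1 (add ~Q):
            × closes — contains both Q and ~Q.
          branch 2.2.2 (add ((R | ~Q) & ~P)):
            ((R | ~Q) & ~P): α-rule — add (R | ~Q), ~P.
            (R <-> ~P): β-rule — branch into R, ~P  //  ~R, ~~P.
              branch 2.2.2.1 (add R, ~P):
                × closes — contains both R and ~R.
              branch 2.2.2.2 (add ~R, ~~P):
                × closes — contains both P and ~P.
9 branches closed, 1 open.
Each open branch fixes some atoms; the unmentioned ones are free. Counting distinct full assignments: branch {P=0, Q=1, R=0} (S) contributes 2 new. Total: 2.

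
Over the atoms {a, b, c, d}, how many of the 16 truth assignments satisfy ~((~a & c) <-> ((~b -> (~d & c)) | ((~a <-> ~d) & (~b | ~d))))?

Initial set: {~((~a & c) <-> ((~b -> (~d & c)) | ((~a <-> ~d) & (~b | ~d))))}.
~((~a & c) <-> ((~b -> (~d & c)) | ((~a <-> ~d) & (~b | ~d)))): β-rule — branch into (~a & c), ~((~b -> (~d & c)) | ((~a <-> ~d) & (~b | ~d)))  //  ~(~a & c), ((~b -> (~d & c)) | ((~a <-> ~d) & (~b | ~d))).
  branch 1 (add (~a & c), ~((~b -> (~d & c)) | ((~a <-> ~d) & (~b | ~d)))):
    (~a & c): α-rule — add ~a, c.
    ~((~b -> (~d & c)) | ((~a <-> ~d) & (~b | ~d))): α-rule — add ~(~b -> (~d & c)), ~((~a <-> ~d) & (~b | ~d)).
    ~(~b -> (~d & c)): α-rule — add ~b, ~(~d & c).
    ~((~a <-> ~d) & (~b | ~d)): β-rule — branch into ~(~a <-> ~d)  //  ~(~b | ~d).
      branch 1.1 (add ~(~a <-> ~d)):
        ~(~d & c): β-rule — branch into ~~d  //  ~c.
          branch 1.1.1 (add ~~d):
            ~(~a <-> ~d): β-rule — branch into ~a, ~~d  //  ~~a, ~d.
              branch 1.1.1.1 (add ~a, ~~d):
                ○ open, literals {a=false, b=false, c=true, d=true}.
              branch 1.1.1.2 (add ~~a, ~d):
                × closes — contains both a and ~a.
          branch 1.1.2 (add ~c):
            × closes — contains both c and ~c.
      branch 1.2 (add ~(~b | ~d)):
        ~(~b | ~d): α-rule — add ~~b, ~~d.
        × closes — contains both b and ~b.
  branch 2 (add ~(~a & c), ((~b -> (~d & c)) | ((~a <-> ~d) & (~b | ~d)))):
    ~(~a & c): β-rule — branch into ~~a  //  ~c.
      branch 2.1 (add ~~a):
        ((~b -> (~d & c)) | ((~a <-> ~d) & (~b | ~d))): β-rule — branch into (~b -> (~d & c))  //  ((~a <-> ~d) & (~b | ~d)).
          branch 2.1.1 (add (~b -> (~d & c))):
            (~b -> (~d & c)): β-rule — branch into ~~b  //  (~d & c).
              branch 2.1.1.1 (add ~~b):
                ○ open, literals {a=true, b=true}.
              branch 2.1.1.2 (add (~d & c)):
                (~d & c): α-rule — add ~d, c.
                ○ open, literals {a=true, c=true, d=false}.
          branch 2.1.2 (add ((~a <-> ~d) & (~b | ~d))):
            ((~a <-> ~d) & (~b | ~d)): α-rule — add (~a <-> ~d), (~b | ~d).
            (~a <-> ~d): β-rule — branch into ~a, ~d  //  ~~a, ~~d.
              branch 2.1.2.1 (add ~a, ~d):
                × closes — contains both a and ~a.
              branch 2.1.2.2 (add ~~a, ~~d):
                (~b | ~d): β-rule — branch into ~b  //  ~d.
                  branch 2.1.2.2.1 (add ~b):
                    ○ open, literals {a=true, b=false, d=true}.
                  branch 2.1.2.2.2 (add ~d):
                    × closes — contains both d and ~d.
      branch 2.2 (add ~c):
        ((~b -> (~d & c)) | ((~a <-> ~d) & (~b | ~d))): β-rule — branch into (~b -> (~d & c))  //  ((~a <-> ~d) & (~b | ~d)).
          branch 2.2.1 (add (~b -> (~d & c))):
            (~b -> (~d & c)): β-rule — branch into ~~b  //  (~d & c).
              branch 2.2.1.1 (add ~~b):
                ○ open, literals {b=true, c=false}.
              branch 2.2.1.2 (add (~d & c)):
                (~d & c): α-rule — add ~d, c.
                × closes — contains both c and ~c.
          branch 2.2.2 (add ((~a <-> ~d) & (~b | ~d))):
            ((~a <-> ~d) & (~b | ~d)): α-rule — add (~a <-> ~d), (~b | ~d).
            (~a <-> ~d): β-rule — branch into ~a, ~d  //  ~~a, ~~d.
              branch 2.2.2.1 (add ~a, ~d):
                (~b | ~d): β-rule — branch into ~b  //  ~d.
                  branch 2.2.2.1.1 (add ~b):
                    ○ open, literals {a=false, b=false, c=false, d=false}.
                  branch 2.2.2.1.2 (add ~d):
                    ○ open, literals {a=false, c=false, d=false}.
              branch 2.2.2.2 (add ~~a, ~~d):
                (~b | ~d): β-rule — branch into ~b  //  ~d.
                  branch 2.2.2.2.1 (add ~b):
                    ○ open, literals {a=true, b=false, c=false, d=true}.
                  branch 2.2.2.2.2 (add ~d):
                    × closes — contains both d and ~d.
7 branches closed, 8 open.
Each open branch fixes some atoms; the unmentioned ones are free. Counting distinct full assignments: branch {a=false, b=false, c=true, d=true} (none free) contributes 1 new; branch {a=true, b=true} (c, d) contributes 4 new; branch {a=true, c=true, d=false} (b) contributes 1 new; branch {a=true, b=false, d=true} (c) contributes 2 new; branch {b=true, c=false} (a, d) contributes 2 new; branch {a=false, b=false, c=false, d=false} (none free) contributes 1 new; branch {a=false, c=false, d=false} (b) contributes 0 new; branch {a=true, b=false, c=false, d=true} (none free) contributes 0 new. Total: 11.

11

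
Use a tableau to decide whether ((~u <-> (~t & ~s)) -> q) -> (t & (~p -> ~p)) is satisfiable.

Satisfiable

Initial set: {(((~u <-> (~t & ~s)) -> q) -> (t & (~p -> ~p)))}.
(((~u <-> (~t & ~s)) -> q) -> (t & (~p -> ~p))): β-rule — branch into ~((~u <-> (~t & ~s)) -> q)  //  (t & (~p -> ~p)).
  branch 1 (add ~((~u <-> (~t & ~s)) -> q)):
    ~((~u <-> (~t & ~s)) -> q): α-rule — add (~u <-> (~t & ~s)), ~q.
    (~u <-> (~t & ~s)): β-rule — branch into ~u, (~t & ~s)  //  ~~u, ~(~t & ~s).
      branch 1.1 (add ~u, (~t & ~s)):
        (~t & ~s): α-rule — add ~t, ~s.
        ○ open, literals {q=0, s=0, t=0, u=0}.
      branch 1.2 (add ~~u, ~(~t & ~s)):
        ~(~t & ~s): β-rule — branch into ~~t  //  ~~s.
          branch 1.2.1 (add ~~t):
            ○ open, literals {q=0, t=1, u=1}.
          branch 1.2.2 (add ~~s):
            ○ open, literals {q=0, s=1, u=1}.
  branch 2 (add (t & (~p -> ~p))):
    (t & (~p -> ~p)): α-rule — add t, (~p -> ~p).
    (~p -> ~p): β-rule — branch into ~~p  //  ~p.
      branch 2.1 (add ~~p):
        ○ open, literals {p=1, t=1}.
      branch 2.2 (add ~p):
        ○ open, literals {p=0, t=1}.
0 branches closed, 5 open.
An open branch gives a satisfying assignment: q=0, s=0, t=0, u=0.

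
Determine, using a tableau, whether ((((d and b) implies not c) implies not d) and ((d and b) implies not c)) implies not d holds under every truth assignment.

Valid

Assume the negation and expand:
Initial set: {F (((((d and b) implies not c) implies not d) and ((d and b) implies not c)) implies not d)}.
F (((((d and b) implies not c) implies not d) and ((d and b) implies not c)) implies not d): α-rule — add T ((((d and b) implies not c) implies not d) and ((d and b) implies not c)), F not d.
T ((((d and b) implies not c) implies not d) and ((d and b) implies not c)): α-rule — add T (((d and b) implies not c) implies not d), T ((d and b) implies not c).
T (((d and b) implies not c) implies not d): β-rule — branch into F ((d and b) implies not c)  //  T not d.
  branch 1 (add F ((d and b) implies not c)):
    F ((d and b) implies not c): α-rule — add T (d and b), F not c.
    T (d and b): α-rule — add T d, T b.
    T ((d and b) implies not c): β-rule — branch into F (d and b)  //  T not c.
      branch 1.1 (add F (d and b)):
        F (d and b): β-rule — branch into F d  //  F b.
          branch 1.1.1 (add F d):
            × closes — contains both d and not d.
          branch 1.1.2 (add F b):
            × closes — contains both b and not b.
      branch 1.2 (add T not c):
        × closes — contains both c and not c.
  branch 2 (add T not d):
    × closes — contains both d and not d.
All 4 branches close.
Every branch closed, so the negation is unsatisfiable and the formula is valid.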